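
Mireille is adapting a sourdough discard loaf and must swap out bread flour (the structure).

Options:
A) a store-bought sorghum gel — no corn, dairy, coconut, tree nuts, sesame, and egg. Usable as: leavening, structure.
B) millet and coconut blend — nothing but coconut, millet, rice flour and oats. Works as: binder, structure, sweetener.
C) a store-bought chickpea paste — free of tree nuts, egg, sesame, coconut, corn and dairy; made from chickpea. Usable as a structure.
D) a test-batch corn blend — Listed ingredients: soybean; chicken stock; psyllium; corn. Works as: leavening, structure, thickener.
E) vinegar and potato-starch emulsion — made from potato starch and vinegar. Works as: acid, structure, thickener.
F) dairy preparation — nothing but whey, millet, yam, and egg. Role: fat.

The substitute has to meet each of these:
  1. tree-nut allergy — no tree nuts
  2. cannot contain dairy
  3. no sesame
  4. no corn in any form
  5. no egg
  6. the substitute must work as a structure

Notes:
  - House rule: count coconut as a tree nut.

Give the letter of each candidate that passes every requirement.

A: works as a structure, no corn, no egg — valid
B: has coconut, so not tree-nut-free — out
C: no sesame, no egg — keep
D: has corn, so not corn-free — out
E: all constraints satisfied — valid
F: not usable as a structure; has egg, so not egg-free (and 1 more) — out

A, C, E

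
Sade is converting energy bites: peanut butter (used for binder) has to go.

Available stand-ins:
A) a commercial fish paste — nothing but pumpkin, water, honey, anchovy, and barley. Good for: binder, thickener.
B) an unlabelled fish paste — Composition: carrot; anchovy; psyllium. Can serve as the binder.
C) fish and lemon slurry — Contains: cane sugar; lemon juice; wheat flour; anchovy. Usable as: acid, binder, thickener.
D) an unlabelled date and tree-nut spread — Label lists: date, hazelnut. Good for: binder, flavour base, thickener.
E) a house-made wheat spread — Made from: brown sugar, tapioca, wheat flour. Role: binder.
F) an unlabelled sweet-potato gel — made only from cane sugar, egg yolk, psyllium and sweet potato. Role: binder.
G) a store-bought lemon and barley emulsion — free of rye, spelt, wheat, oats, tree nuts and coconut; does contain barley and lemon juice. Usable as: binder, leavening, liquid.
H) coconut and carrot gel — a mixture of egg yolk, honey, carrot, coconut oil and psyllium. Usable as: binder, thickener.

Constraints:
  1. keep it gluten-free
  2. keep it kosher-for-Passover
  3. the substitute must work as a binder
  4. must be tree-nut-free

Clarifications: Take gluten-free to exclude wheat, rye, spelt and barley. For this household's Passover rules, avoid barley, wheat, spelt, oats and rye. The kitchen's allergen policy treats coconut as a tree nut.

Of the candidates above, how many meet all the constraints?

A: has barley, so not gluten-free; has barley, so not kosher-for-Passover — no
B: all constraints satisfied — valid
C: has wheat flour, so not gluten-free; has wheat flour, so not kosher-for-Passover — out
D: has hazelnut, so not tree-nut-free — out
E: has wheat flour, so not gluten-free; has wheat flour, so not kosher-for-Passover — out
F: egg yolk and cane sugar etc. — none of it excluded — keep
G: has barley, so not gluten-free; has barley, so not kosher-for-Passover — out
H: has coconut oil, so not tree-nut-free — no

2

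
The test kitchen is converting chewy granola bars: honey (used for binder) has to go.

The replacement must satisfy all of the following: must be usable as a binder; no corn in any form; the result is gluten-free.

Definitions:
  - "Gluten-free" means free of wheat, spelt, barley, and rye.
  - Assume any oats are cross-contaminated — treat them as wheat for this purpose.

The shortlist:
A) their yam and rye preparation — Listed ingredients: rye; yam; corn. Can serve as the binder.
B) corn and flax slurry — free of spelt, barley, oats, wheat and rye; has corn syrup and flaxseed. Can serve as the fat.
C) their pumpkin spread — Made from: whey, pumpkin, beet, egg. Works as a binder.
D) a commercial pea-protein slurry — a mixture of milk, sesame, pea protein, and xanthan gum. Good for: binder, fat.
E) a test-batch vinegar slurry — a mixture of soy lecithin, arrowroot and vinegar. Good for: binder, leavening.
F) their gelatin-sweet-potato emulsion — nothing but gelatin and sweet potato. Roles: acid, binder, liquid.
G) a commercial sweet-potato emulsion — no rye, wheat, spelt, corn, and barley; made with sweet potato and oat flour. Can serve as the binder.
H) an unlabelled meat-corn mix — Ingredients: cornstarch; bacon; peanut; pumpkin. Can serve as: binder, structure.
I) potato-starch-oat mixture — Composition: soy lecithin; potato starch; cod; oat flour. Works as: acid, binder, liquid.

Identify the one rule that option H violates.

usable as a binder: satisfied
gluten-free: satisfied
corn-free: has cornstarch — fails

corn-free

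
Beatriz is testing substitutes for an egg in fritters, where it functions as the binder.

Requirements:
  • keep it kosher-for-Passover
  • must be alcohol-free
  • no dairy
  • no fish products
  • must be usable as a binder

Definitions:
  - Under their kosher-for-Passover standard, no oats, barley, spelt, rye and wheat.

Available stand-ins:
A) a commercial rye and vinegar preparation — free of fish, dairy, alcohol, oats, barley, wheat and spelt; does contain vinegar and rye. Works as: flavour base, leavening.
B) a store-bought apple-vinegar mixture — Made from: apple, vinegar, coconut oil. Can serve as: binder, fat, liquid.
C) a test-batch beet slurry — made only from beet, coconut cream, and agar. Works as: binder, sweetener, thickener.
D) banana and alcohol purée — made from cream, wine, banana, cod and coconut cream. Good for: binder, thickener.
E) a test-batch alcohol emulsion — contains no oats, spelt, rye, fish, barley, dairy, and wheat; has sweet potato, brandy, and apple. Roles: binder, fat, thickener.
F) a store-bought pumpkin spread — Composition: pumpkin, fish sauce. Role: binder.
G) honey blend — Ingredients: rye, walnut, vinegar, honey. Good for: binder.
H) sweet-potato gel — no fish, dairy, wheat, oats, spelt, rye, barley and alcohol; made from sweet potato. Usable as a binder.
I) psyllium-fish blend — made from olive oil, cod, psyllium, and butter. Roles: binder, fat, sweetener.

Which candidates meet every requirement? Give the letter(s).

B, C, H

A: not usable as a binder; has rye, so not kosher-for-Passover — reject
B: kosher-for-Passover, no dairy — OK
C: only coconut cream, beet, and agar; none excluded — OK
D: has cream, so not dairy-free; has wine, so not alcohol-free (and 1 more) — reject
E: has brandy, so not alcohol-free — reject
F: has fish sauce, so not fish-free — out
G: has rye, so not kosher-for-Passover — no
H: works as a binder, kosher-for-Passover, no dairy — keep
I: has butter, so not dairy-free; has cod, so not fish-free — reject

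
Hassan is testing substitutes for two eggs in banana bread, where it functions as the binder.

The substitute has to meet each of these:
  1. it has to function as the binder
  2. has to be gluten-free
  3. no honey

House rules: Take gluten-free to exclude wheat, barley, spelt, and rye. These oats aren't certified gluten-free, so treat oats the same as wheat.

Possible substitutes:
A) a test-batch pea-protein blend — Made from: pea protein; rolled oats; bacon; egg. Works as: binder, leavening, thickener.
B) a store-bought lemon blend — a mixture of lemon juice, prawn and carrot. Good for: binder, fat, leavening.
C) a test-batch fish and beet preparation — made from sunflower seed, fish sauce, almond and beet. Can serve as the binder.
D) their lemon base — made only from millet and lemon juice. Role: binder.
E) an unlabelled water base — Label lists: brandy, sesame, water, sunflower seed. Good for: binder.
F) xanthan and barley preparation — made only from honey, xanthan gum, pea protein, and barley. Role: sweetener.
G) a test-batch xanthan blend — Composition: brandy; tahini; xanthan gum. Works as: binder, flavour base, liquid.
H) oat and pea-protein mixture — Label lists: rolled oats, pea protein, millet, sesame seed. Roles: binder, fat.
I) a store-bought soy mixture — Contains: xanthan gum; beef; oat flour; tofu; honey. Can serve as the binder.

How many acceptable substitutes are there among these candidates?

5

A: has rolled oats, so not gluten-free — reject
B: only prawn, carrot and lemon juice; none excluded — valid
C: fish sauce and almond etc. — none of it excluded — keep
D: nothing on the exclusion list — keep
E: brandy and sesame etc. — none of it excluded — OK
F: not usable as a binder; has barley, so not gluten-free (and 1 more) — out
G: only brandy, tahini and xanthan gum; none excluded — valid
H: has rolled oats, so not gluten-free — no
I: has oat flour, so not gluten-free; has honey, so not honey-free — reject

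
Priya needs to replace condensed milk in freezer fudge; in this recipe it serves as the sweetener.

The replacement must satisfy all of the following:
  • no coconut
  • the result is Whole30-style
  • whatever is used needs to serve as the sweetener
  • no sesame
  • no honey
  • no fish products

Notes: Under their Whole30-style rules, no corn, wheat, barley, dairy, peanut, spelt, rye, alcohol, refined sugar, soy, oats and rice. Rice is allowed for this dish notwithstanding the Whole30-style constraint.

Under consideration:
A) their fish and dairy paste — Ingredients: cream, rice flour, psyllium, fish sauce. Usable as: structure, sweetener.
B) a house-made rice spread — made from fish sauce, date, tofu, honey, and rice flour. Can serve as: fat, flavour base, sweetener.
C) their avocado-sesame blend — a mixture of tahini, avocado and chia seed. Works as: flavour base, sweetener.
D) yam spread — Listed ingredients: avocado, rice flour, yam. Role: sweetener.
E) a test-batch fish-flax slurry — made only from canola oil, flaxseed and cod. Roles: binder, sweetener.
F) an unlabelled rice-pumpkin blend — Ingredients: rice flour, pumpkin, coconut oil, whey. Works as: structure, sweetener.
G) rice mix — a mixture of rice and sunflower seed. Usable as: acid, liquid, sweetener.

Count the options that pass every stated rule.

2

A: has cream, so not Whole30-style; has fish sauce, so not fish-free — out
B: has tofu, so not Whole30-style; has honey, so not honey-free (and 1 more) — reject
C: has tahini, so not sesame-free — reject
D: rice is permitted under the Whole30-style carve-out; nothing else excluded — valid
E: has cod, so not fish-free — out
F: has whey, so not Whole30-style; has coconut oil, so not coconut-free — no
G: rice is permitted under the Whole30-style carve-out; nothing else excluded — keep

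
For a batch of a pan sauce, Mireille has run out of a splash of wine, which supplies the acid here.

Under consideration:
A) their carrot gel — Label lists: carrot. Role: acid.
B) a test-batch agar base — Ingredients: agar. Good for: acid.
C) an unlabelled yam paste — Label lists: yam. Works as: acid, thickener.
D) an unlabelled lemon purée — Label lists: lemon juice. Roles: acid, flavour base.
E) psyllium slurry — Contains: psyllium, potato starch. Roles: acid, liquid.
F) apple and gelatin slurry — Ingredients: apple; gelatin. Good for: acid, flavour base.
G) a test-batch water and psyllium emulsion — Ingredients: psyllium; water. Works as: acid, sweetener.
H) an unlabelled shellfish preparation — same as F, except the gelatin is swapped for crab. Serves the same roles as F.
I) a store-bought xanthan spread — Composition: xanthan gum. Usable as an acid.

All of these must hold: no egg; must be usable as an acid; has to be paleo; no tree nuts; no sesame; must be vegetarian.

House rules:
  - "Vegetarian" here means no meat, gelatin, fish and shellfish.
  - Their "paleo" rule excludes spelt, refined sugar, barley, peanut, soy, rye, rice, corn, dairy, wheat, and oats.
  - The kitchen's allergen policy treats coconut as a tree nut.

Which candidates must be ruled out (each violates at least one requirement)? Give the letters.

F, H

A: all constraints satisfied — valid
B: tree-nut-free, paleo — keep
C: nothing on the exclusion list — OK
D: every rule checks out — keep
E: only psyllium and potato starch; none excluded — OK
F: has gelatin, so not vegetarian — no
G: only water and psyllium; none excluded — OK
H: has crab, so not vegetarian — out
I: nothing on the exclusion list — OK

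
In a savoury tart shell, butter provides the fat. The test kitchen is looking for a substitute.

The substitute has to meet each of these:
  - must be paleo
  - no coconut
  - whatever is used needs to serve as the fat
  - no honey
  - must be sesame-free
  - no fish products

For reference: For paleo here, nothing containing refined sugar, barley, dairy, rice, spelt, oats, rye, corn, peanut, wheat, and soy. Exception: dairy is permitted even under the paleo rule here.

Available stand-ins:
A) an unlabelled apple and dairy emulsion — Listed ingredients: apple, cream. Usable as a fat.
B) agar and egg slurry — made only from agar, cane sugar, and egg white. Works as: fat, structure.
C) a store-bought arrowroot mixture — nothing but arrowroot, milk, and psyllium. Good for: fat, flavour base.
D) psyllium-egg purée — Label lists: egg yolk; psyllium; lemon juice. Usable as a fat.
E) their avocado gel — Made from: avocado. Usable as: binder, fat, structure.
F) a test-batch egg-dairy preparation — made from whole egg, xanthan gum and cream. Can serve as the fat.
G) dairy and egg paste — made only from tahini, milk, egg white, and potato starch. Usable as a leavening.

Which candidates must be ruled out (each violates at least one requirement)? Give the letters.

A: dairy is permitted under the paleo carve-out; nothing else excluded — OK
B: has cane sugar, so not paleo — reject
C: dairy is permitted under the paleo carve-out; nothing else excluded — valid
D: works as a fat, no coconut, no sesame — keep
E: only avocado; none excluded — valid
F: dairy is permitted under the paleo carve-out; nothing else excluded — OK
G: not usable as a fat; has tahini, so not sesame-free — reject

B, G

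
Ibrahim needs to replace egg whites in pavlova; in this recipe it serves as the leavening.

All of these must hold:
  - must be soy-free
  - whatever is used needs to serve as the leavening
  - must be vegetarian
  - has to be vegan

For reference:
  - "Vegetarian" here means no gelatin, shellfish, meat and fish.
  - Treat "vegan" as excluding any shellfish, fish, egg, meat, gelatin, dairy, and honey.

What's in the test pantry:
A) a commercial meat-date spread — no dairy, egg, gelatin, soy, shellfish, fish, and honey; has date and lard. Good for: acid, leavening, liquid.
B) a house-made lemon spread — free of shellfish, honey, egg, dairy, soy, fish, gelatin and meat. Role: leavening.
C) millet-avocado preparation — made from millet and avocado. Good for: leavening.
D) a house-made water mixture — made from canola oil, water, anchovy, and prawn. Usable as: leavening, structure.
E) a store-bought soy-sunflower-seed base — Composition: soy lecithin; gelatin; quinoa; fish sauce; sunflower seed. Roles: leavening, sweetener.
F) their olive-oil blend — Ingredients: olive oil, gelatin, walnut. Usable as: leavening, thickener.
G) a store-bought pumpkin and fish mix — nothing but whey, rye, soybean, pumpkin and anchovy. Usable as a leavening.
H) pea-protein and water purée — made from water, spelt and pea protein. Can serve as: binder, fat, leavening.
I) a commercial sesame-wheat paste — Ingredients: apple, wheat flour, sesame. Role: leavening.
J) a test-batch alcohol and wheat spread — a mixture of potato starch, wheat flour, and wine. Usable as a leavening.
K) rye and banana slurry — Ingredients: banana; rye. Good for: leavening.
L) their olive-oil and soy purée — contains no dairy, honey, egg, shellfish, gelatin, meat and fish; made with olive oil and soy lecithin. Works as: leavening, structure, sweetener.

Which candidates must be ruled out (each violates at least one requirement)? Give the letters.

A: has lard, so not vegetarian; has lard, so not vegan — no
B: works as a leavening, no soy, vegan — keep
C: works as a leavening, vegan, vegetarian — OK
D: has anchovy, so not vegetarian; has anchovy, so not vegan — no
E: has fish sauce, so not vegetarian; has fish sauce, so not vegan (and 1 more) — reject
F: has gelatin, so not vegetarian; has gelatin, so not vegan — reject
G: has anchovy, so not vegetarian; has whey, so not vegan (and 1 more) — out
H: works as a leavening, vegetarian, no soy — keep
I: only sesame, wheat flour and apple; none excluded — keep
J: nothing on the exclusion list — OK
K: only rye and banana; none excluded — valid
L: has soy lecithin, so not soy-free — reject

A, D, E, F, G, L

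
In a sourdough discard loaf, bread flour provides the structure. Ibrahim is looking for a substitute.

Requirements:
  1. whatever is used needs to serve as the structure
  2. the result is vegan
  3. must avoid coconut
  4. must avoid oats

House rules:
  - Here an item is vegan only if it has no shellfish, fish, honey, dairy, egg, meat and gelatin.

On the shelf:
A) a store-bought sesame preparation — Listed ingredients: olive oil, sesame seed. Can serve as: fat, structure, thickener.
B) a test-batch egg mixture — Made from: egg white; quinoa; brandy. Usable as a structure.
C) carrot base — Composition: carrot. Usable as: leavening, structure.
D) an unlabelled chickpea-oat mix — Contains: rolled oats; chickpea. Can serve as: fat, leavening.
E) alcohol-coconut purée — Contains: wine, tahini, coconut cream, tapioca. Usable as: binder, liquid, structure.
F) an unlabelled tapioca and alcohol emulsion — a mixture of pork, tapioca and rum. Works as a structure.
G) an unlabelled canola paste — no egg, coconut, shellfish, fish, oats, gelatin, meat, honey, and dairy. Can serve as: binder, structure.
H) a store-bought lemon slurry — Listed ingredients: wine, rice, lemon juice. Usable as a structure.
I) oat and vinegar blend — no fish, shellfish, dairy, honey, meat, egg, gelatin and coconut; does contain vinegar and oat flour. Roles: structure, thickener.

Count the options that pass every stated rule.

A: only sesame seed and olive oil; none excluded — valid
B: has egg white, so not vegan — reject
C: no coconut, no oats — valid
D: not usable as a structure; has rolled oats, so not oat-free — reject
E: has coconut cream, so not coconut-free — out
F: has pork, so not vegan — no
G: nothing on the exclusion list — keep
H: no coconut, no oats — valid
I: has oat flour, so not oat-free — reject

4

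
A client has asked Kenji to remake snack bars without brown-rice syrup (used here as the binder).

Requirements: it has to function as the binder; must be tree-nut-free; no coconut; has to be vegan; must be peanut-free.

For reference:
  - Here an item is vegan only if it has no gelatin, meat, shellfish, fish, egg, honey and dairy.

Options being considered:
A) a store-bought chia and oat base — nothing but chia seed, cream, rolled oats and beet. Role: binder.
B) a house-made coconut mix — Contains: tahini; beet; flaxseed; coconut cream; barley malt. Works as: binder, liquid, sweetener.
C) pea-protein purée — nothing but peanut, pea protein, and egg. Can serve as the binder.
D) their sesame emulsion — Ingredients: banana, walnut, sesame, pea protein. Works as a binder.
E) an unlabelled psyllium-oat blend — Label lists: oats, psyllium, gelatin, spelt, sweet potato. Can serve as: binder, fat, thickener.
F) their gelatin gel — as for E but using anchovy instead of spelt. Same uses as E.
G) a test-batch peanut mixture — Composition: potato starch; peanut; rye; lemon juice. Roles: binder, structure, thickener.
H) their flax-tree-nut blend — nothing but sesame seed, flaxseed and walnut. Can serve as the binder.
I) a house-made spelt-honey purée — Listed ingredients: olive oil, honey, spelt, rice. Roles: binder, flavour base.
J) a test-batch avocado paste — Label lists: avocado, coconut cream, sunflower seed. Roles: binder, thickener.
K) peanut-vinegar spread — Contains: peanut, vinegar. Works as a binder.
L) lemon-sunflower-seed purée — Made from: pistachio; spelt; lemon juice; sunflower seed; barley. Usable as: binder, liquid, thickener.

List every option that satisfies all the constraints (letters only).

none

A: has cream, so not vegan — no
B: has coconut cream, so not coconut-free — out
C: has egg, so not vegan; has peanut, so not peanut-free — no
D: has walnut, so not tree-nut-free — reject
E: has gelatin, so not vegan — out
F: has anchovy, so not vegan — no
G: has peanut, so not peanut-free — out
H: has walnut, so not tree-nut-free — out
I: has honey, so not vegan — no
J: has coconut cream, so not coconut-free — no
K: has peanut, so not peanut-free — out
L: has pistachio, so not tree-nut-free — reject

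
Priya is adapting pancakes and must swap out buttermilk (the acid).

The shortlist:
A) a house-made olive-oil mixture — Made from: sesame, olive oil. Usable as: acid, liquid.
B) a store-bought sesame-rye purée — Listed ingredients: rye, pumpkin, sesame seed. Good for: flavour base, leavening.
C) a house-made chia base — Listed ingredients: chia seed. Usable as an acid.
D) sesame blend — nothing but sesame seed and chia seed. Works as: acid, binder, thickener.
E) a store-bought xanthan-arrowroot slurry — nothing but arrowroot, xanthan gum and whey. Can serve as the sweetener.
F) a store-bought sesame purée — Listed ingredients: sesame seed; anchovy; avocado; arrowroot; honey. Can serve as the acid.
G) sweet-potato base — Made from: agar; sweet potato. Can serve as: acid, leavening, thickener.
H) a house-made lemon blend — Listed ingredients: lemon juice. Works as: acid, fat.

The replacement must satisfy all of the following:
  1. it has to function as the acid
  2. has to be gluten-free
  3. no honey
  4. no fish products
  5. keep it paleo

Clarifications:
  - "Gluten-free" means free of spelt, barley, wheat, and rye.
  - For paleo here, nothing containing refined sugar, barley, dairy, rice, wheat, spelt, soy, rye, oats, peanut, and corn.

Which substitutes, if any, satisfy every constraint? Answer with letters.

A, C, D, G, H

A: only sesame and olive oil; none excluded — valid
B: not usable as an acid; has rye, so not gluten-free (and 1 more) — reject
C: only chia seed; none excluded — keep
D: only sesame seed and chia seed; none excluded — valid
E: not usable as an acid; has whey, so not paleo — out
F: has anchovy, so not fish-free; has honey, so not honey-free — no
G: only agar and sweet potato; none excluded — keep
H: no fish, gluten-free — valid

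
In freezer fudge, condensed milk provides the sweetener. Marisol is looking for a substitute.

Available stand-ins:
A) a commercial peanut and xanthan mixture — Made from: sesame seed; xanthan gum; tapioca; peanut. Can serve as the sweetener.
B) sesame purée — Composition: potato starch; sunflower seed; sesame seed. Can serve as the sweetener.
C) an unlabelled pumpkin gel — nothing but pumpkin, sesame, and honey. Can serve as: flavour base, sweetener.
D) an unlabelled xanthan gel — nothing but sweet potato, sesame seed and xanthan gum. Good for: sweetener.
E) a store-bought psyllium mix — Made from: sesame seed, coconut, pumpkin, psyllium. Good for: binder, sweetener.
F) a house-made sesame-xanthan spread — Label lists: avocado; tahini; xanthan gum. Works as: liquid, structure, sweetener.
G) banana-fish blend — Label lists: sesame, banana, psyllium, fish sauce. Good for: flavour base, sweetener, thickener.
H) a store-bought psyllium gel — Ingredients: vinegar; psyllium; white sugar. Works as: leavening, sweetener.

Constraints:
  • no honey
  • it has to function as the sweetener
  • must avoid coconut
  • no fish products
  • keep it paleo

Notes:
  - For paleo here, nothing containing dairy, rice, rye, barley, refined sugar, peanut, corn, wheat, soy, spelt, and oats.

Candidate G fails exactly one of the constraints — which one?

fish-free

usable as a sweetener: satisfied
paleo: satisfied
honey-free: satisfied
coconut-free: satisfied
fish-free: has fish sauce — fails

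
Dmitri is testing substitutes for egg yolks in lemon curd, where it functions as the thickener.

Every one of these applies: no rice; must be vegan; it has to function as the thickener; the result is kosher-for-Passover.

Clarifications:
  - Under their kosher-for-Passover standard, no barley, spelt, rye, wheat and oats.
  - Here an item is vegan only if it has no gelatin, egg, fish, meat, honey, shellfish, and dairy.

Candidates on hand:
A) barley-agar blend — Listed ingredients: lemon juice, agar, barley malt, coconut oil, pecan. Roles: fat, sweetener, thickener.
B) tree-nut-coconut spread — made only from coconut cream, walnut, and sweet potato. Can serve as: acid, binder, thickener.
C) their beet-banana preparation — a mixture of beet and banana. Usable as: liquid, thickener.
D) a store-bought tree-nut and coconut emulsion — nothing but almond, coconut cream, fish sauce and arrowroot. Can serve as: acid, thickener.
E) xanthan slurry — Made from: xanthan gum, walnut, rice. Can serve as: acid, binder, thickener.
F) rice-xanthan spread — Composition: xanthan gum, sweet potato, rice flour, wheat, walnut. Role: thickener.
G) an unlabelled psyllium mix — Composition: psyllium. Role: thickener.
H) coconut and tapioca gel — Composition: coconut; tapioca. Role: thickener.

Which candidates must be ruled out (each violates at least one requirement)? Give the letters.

A: has barley malt, so not kosher-for-Passover — no
B: every rule checks out — OK
C: every rule checks out — OK
D: has fish sauce, so not vegan — no
E: has rice, so not rice-free — no
F: has wheat, so not kosher-for-Passover; has rice flour, so not rice-free — out
G: only psyllium; none excluded — keep
H: every rule checks out — OK

A, D, E, F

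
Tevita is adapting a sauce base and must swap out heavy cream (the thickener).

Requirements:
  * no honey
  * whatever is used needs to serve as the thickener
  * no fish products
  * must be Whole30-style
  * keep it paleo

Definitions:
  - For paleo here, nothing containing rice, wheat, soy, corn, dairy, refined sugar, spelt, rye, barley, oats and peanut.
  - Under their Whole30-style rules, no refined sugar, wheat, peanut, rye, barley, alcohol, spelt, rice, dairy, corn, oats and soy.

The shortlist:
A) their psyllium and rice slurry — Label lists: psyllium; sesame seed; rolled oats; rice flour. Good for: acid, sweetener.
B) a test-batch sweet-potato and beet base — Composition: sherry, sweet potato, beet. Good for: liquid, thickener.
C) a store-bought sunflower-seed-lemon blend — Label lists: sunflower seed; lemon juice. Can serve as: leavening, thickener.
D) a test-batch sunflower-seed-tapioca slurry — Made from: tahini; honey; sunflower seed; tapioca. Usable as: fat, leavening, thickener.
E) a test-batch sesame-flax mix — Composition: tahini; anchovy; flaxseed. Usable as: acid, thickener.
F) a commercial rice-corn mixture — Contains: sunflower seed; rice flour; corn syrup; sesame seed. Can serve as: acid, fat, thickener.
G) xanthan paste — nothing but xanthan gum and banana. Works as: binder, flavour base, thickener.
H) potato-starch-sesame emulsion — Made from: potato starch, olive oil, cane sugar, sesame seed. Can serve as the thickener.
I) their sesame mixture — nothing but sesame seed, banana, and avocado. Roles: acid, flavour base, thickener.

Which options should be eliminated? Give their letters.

A, B, D, E, F, H

A: not usable as a thickener; has rolled oats, so not paleo (and 1 more) — no
B: has sherry, so not Whole30-style — reject
C: nothing on the exclusion list — OK
D: has honey, so not honey-free — reject
E: has anchovy, so not fish-free — out
F: has corn syrup, so not paleo; has corn syrup, so not Whole30-style — out
G: only banana and xanthan gum; none excluded — valid
H: has cane sugar, so not paleo; has cane sugar, so not Whole30-style — out
I: all constraints satisfied — valid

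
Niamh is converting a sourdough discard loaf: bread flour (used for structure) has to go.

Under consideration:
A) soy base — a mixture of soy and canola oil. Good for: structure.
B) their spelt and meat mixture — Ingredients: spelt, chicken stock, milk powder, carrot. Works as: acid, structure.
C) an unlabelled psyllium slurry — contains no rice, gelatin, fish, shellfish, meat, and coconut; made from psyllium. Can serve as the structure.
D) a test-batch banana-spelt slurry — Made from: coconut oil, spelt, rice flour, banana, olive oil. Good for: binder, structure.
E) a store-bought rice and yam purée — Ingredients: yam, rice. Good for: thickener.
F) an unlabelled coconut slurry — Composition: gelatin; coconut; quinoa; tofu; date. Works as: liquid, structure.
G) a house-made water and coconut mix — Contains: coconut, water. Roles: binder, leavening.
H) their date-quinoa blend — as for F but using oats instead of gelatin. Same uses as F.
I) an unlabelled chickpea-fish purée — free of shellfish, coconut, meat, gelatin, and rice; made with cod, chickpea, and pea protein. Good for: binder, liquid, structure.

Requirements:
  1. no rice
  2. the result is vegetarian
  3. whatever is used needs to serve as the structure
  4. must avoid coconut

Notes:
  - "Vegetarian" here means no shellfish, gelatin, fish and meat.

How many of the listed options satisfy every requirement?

2

A: all constraints satisfied — keep
B: has chicken stock, so not vegetarian — reject
C: all constraints satisfied — keep
D: has coconut oil, so not coconut-free; has rice flour, so not rice-free — reject
E: not usable as a structure; has rice, so not rice-free — no
F: has gelatin, so not vegetarian; has coconut, so not coconut-free — reject
G: not usable as a structure; has coconut, so not coconut-free — reject
H: has coconut, so not coconut-free — no
I: has cod, so not vegetarian — no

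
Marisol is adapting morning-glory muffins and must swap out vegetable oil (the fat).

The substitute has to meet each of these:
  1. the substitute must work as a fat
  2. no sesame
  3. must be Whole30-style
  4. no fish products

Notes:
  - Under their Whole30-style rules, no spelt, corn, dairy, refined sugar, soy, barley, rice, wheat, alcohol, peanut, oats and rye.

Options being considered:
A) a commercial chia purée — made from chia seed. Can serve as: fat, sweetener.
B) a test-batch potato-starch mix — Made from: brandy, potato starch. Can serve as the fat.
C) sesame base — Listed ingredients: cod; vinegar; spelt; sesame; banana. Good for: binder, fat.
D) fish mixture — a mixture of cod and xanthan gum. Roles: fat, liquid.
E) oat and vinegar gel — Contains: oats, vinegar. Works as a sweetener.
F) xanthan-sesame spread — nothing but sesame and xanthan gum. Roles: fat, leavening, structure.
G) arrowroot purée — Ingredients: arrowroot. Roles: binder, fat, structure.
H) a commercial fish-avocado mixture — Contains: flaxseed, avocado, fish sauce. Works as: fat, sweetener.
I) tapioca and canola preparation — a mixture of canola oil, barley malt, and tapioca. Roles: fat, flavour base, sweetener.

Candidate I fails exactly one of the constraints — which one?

usable as a fat: satisfied
Whole30-style: has barley malt — fails
sesame-free: satisfied
fish-free: satisfied

Whole30-style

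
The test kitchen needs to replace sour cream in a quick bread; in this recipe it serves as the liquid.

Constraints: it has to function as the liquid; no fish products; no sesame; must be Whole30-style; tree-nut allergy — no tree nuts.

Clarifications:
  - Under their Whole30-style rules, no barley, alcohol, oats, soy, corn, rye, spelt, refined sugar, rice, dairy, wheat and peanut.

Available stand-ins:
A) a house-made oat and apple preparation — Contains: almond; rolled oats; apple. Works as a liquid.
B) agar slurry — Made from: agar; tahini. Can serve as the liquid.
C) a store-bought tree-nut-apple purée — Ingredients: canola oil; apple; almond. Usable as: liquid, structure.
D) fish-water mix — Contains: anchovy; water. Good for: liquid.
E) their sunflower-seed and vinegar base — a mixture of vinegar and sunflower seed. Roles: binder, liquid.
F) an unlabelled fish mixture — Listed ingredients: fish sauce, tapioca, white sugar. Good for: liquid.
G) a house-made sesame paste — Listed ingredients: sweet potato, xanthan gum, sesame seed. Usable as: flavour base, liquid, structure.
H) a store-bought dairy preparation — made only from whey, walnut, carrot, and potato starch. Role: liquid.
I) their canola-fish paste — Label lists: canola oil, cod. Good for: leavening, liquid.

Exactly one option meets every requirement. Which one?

A: has rolled oats, so not Whole30-style; has almond, so not tree-nut-free — out
B: has tahini, so not sesame-free — no
C: has almond, so not tree-nut-free — out
D: has anchovy, so not fish-free — no
E: no fish, Whole30-style — keep
F: has white sugar, so not Whole30-style; has fish sauce, so not fish-free — out
G: has sesame seed, so not sesame-free — reject
H: has whey, so not Whole30-style; has walnut, so not tree-nut-free — out
I: has cod, so not fish-free — no

E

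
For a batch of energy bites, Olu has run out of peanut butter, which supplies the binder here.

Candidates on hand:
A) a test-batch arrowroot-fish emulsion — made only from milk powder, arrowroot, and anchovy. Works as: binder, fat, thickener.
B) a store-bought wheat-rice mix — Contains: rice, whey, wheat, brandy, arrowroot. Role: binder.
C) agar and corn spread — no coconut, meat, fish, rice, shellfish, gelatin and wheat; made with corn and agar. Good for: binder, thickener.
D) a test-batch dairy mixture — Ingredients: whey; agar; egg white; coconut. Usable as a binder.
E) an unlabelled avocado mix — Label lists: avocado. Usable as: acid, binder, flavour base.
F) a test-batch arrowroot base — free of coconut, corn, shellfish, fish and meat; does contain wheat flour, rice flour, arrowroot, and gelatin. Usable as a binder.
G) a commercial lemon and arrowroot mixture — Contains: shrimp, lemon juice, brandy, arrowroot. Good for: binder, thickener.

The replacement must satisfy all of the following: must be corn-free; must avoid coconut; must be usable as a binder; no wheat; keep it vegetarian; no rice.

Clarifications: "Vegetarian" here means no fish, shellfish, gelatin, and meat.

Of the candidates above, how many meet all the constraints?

A: has anchovy, so not vegetarian — reject
B: has rice, so not rice-free; has wheat, so not wheat-free — no
C: has corn, so not corn-free — no
D: has coconut, so not coconut-free — reject
E: nothing on the exclusion list — OK
F: has gelatin, so not vegetarian; has rice flour, so not rice-free (and 1 more) — reject
G: has shrimp, so not vegetarian — no

1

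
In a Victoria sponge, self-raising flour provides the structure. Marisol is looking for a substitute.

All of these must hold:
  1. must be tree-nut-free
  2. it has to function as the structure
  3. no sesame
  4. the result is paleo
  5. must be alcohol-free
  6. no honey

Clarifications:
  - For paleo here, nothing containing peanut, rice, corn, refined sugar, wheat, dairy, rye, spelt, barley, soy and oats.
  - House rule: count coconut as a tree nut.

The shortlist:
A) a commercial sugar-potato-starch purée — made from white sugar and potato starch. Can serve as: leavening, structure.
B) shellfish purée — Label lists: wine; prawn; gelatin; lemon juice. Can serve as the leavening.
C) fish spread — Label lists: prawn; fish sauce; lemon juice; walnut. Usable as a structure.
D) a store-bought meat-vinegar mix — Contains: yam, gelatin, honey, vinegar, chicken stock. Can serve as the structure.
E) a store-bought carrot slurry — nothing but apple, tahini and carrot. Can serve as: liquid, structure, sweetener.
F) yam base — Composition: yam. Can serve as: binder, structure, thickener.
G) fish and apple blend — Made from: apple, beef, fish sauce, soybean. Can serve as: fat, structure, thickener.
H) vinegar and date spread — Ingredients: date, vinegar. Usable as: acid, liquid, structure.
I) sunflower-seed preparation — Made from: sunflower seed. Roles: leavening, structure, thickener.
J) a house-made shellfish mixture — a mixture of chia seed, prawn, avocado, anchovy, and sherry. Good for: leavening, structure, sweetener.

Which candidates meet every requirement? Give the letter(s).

F, H, I

A: has white sugar, so not paleo — reject
B: not usable as a structure; has wine, so not alcohol-free — no
C: has walnut, so not tree-nut-free — reject
D: has honey, so not honey-free — reject
E: has tahini, so not sesame-free — out
F: works as a structure, tree-nut-free, no sesame — OK
G: has soybean, so not paleo — out
H: only vinegar and date; none excluded — OK
I: no sesame, no honey — keep
J: has sherry, so not alcohol-free — no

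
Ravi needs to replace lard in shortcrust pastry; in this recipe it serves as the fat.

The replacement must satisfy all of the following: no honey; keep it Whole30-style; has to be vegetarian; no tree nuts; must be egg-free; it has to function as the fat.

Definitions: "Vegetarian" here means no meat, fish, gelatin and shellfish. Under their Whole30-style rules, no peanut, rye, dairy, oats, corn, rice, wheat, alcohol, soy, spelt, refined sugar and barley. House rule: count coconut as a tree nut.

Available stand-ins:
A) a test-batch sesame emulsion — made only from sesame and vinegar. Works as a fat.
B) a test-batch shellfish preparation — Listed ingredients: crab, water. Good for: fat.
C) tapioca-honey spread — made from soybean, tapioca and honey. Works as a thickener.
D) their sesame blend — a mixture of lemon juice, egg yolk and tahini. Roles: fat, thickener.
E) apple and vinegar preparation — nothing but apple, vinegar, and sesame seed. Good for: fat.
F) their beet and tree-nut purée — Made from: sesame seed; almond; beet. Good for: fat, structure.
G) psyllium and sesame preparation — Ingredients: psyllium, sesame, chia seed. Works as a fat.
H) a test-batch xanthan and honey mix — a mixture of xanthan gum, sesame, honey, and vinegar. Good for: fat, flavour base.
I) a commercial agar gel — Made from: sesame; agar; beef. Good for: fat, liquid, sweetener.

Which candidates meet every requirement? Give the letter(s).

A: works as a fat, no honey, Whole30-style — valid
B: has crab, so not vegetarian — out
C: not usable as a fat; has soybean, so not Whole30-style (and 1 more) — no
D: has egg yolk, so not egg-free — reject
E: only sesame seed, apple, and vinegar; none excluded — keep
F: has almond, so not tree-nut-free — no
G: works as a fat, vegetarian, Whole30-style — OK
H: has honey, so not honey-free — reject
I: has beef, so not vegetarian — no

A, E, G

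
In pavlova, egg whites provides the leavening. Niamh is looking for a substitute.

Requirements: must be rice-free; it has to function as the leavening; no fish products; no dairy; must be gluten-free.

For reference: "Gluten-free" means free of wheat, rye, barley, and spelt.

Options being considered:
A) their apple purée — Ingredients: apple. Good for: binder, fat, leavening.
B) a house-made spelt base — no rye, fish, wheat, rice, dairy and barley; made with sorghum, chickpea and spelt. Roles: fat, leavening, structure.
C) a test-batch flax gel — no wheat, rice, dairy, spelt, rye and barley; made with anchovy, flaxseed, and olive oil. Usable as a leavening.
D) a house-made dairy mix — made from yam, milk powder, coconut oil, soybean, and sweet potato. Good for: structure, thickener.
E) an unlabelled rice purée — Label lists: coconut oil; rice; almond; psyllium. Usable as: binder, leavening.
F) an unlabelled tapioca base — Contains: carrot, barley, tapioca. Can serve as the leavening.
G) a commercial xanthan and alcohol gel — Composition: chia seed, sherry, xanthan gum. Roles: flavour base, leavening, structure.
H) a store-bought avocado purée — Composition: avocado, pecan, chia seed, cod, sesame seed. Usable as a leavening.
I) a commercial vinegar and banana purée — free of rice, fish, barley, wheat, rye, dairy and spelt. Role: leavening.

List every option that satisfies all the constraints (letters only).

A: only apple; none excluded — keep
B: has spelt, so not gluten-free — no
C: has anchovy, so not fish-free — no
D: not usable as a leavening; has milk powder, so not dairy-free — no
E: has rice, so not rice-free — reject
F: has barley, so not gluten-free — no
G: gluten-free, no dairy — keep
H: has cod, so not fish-free — no
I: works as a leavening, no dairy, no fish — OK

A, G, I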